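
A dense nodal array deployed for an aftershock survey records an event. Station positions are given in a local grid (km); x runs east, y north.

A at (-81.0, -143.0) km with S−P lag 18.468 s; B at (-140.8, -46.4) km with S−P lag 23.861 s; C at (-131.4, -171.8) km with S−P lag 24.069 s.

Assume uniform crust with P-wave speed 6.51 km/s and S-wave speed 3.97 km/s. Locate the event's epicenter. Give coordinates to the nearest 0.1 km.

Distance from S−P lag: d = Δt · v_P v_S / (v_P − v_S) = Δt · (6.51·3.97)/(6.51−3.97) ≈ 10.1751·Δt.
So d_A = 187.91, d_B = 242.79, d_C = 244.90 km.
Circle about each station: (x + 81.0)² + (y + 143.0)² = 187.91²; (x + 140.8)² + (y + 46.4)² = 242.79²; (x + 131.4)² + (y + 171.8)² = 244.90².
Subtracting pairs of circle equations eliminates x²+y² and gives linear equations (the radical axes):
-119.6 x + 193.2 y = -28669.22
-100.8 x − 57.6 y = -4894.64
Solving the 2×2 system: x ≈ 98.5, y ≈ -87.4 km.
Check against A (with the unrounded x, y): √((x + 81.0)²+(y + 143.0)²) = 187.92 ≈ 187.91 km. ✓

x ≈ 98.5 km, y ≈ -87.4 km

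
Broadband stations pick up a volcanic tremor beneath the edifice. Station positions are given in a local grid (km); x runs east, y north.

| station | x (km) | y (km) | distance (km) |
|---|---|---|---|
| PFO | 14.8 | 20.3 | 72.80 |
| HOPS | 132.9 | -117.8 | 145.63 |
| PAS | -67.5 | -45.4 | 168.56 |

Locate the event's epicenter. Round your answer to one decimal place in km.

87.6 km east, 20.6 km north

Circle about each station: (x − 14.8)² + (y − 20.3)² = 72.80²; (x − 132.9)² + (y + 117.8)² = 145.63²; (x + 67.5)² + (y + 45.4)² = 168.56².
Subtracting pairs of circle equations eliminates x²+y² and gives linear equations (the radical axes):
236.2 x − 276.2 y = 14999.86
-164.6 x − 131.4 y = -17126.35
Solving the 2×2 system: x ≈ 87.6, y ≈ 20.6 km.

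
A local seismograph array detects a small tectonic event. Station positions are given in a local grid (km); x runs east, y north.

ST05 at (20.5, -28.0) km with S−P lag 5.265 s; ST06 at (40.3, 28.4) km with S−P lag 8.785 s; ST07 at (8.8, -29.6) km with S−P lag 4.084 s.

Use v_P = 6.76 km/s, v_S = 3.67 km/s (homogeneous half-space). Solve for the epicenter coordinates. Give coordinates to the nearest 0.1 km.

x ≈ -18.2 km, y ≈ -11.0 km

Distance from S−P lag: d = Δt · v_P v_S / (v_P − v_S) = Δt · (6.76·3.67)/(6.76−3.67) ≈ 8.0289·Δt.
So d_ST05 = 42.27, d_ST06 = 70.53, d_ST07 = 32.79 km.
Circle about each station: (x − 20.5)² + (y + 28.0)² = 42.27²; (x − 40.3)² + (y − 28.4)² = 70.53²; (x − 8.8)² + (y + 29.6)² = 32.79².
Subtracting the ST05 equation from the ST06 and ST07 equations removes the quadratic terms:
39.6 x + 112.8 y = -1961.33
-23.4 x − 3.2 y = 460.92
Solving the 2×2 system: x ≈ -18.2, y ≈ -11.0 km.
Check against ST05 (with the unrounded x, y): √((x − 20.5)²+(y + 28.0)²) = 42.26 ≈ 42.27 km. ✓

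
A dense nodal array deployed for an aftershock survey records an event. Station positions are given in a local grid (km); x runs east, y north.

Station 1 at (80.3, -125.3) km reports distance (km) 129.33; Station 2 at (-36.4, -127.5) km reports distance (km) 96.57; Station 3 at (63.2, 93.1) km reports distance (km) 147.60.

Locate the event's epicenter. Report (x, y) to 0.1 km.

(-11.5, -34.2)

Circle about each station: (x − 80.3)² + (y + 125.3)² = 129.33²; (x + 36.4)² + (y + 127.5)² = 96.57²; (x − 63.2)² + (y − 93.1)² = 147.60².
Subtracting the Station 1 equation from the Station 2 and Station 3 equations removes the quadratic terms:
-233.4 x − 4.4 y = 2833.51
-34.2 x + 436.8 y = -14545.84
Solving the 2×2 system: x ≈ -11.5, y ≈ -34.2 km.
Check against Station 1 (with the unrounded x, y): √((x − 80.3)²+(y + 125.3)²) = 129.33 ≈ 129.33 km. ✓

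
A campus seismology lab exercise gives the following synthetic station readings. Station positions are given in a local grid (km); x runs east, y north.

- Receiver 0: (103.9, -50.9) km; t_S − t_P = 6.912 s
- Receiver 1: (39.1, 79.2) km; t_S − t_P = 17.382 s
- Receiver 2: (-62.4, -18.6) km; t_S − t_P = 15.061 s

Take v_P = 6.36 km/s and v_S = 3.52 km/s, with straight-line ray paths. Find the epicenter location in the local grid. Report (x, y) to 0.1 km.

(49.8, -57.4)

Distance from S−P lag: d = Δt · v_P v_S / (v_P − v_S) = Δt · (6.36·3.52)/(6.36−3.52) ≈ 7.8828·Δt.
So d_Receiver 0 = 54.49, d_Receiver 1 = 137.02, d_Receiver 2 = 118.72 km.
Circle about each station: (x − 103.9)² + (y + 50.9)² = 54.49²; (x − 39.1)² + (y − 79.2)² = 137.02²; (x + 62.4)² + (y + 18.6)² = 118.72².
Subtracting pairs of circle equations eliminates x²+y² and gives linear equations (the radical axes):
-129.6 x + 260.2 y = -21389.89
-332.6 x + 64.6 y = -20271.58
Solving the 2×2 system: x ≈ 49.8, y ≈ -57.4 km.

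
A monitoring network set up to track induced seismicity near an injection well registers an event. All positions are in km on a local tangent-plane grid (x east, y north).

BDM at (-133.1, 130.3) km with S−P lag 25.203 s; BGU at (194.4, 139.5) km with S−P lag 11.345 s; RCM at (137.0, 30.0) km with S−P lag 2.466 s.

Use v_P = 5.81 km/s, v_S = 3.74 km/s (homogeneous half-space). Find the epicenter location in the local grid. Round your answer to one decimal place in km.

(118.3, 47.9)

Distance from S−P lag: d = Δt · v_P v_S / (v_P − v_S) = Δt · (5.81·3.74)/(5.81−3.74) ≈ 10.4973·Δt.
So d_BDM = 264.56, d_BGU = 119.09, d_RCM = 25.89 km.
Circle about each station: (x + 133.1)² + (y − 130.3)² = 264.56²; (x − 194.4)² + (y − 139.5)² = 119.09²; (x − 137.0)² + (y − 30.0)² = 25.89².
Subtracting pairs of circle equations eliminates x²+y² and gives linear equations (the radical axes):
655.0 x + 18.4 y = 78367.48
540.2 x − 200.6 y = 54297.00
Solving the 2×2 system: x ≈ 118.3, y ≈ 47.9 km.
Check against BDM (with the unrounded x, y): √((x + 133.1)²+(y − 130.3)²) = 264.56 ≈ 264.56 km. ✓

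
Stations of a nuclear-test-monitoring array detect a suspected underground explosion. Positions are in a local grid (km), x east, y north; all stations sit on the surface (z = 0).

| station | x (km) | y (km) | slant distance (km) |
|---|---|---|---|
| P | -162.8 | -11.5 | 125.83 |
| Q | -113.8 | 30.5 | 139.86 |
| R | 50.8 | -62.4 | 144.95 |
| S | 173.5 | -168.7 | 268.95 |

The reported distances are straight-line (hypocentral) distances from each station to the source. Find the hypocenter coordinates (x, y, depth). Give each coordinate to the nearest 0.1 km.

Each station gives a sphere (x−x_i)² + (y−y_i)² + z² = d_i² (stations at z=0).
Subtracting the P sphere from Q and R: z² cancels, leaving linear equations in x and y:
98.0 x + 84.0 y = -16483.03
427.2 x − 101.8 y = -25339.00
Solving: x ≈ -82.999, y ≈ -99.394 km (keep extra digits for the depth step; rounded: -83.0, -99.4).
Then from the P sphere: z² = 125.83² − (x + 162.8)² − (y + 11.5)² with x = -82.999, y = -99.394, so z ≈ 41.709 ≈ 41.7 km.
Check against S (with the unrounded solution): distance 268.95 ≈ 268.95 km. ✓

x ≈ -83.0 km, y ≈ -99.4 km, depth ≈ 41.7 km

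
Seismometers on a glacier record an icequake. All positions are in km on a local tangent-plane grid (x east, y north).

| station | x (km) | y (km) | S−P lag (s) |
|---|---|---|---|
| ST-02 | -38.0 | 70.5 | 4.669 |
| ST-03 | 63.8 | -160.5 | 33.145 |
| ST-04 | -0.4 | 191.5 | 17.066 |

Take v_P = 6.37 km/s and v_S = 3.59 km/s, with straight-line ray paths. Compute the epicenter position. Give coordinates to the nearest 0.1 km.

Distance from S−P lag: d = Δt · v_P v_S / (v_P − v_S) = Δt · (6.37·3.59)/(6.37−3.59) ≈ 8.2260·Δt.
So d_ST-02 = 38.41, d_ST-03 = 272.65, d_ST-04 = 140.39 km.
Circle about each station: (x + 38.0)² + (y − 70.5)² = 38.41²; (x − 63.8)² + (y + 160.5)² = 272.65²; (x + 0.4)² + (y − 191.5)² = 140.39².
Subtracting pairs of circle equations eliminates x²+y² and gives linear equations (the radical axes):
203.6 x − 462.0 y = -49446.25
75.2 x + 242.0 y = 12024.14
Solving the 2×2 system: x ≈ -76.3, y ≈ 73.4 km.

x ≈ -76.3 km, y ≈ 73.4 km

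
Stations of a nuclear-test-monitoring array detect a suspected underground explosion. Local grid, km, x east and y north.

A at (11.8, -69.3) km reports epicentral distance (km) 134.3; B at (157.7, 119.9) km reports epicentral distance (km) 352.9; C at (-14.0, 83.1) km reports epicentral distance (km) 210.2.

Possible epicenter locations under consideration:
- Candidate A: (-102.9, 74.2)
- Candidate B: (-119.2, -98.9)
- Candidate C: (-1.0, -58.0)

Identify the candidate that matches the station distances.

For each candidate, compare |candidate − station| to the reported distance:
Candidate A: residuals A 49.4, B 88.3, C 120.9 → max 120.9 km
Candidate B: residuals A 0.0, B 0.0, C 0.0 → max 0.0 km
Candidate C: residuals A 117.2, B 114.5, C 68.5 → max 117.2 km
Only Candidate B has all residuals ≈ 0.

Candidate B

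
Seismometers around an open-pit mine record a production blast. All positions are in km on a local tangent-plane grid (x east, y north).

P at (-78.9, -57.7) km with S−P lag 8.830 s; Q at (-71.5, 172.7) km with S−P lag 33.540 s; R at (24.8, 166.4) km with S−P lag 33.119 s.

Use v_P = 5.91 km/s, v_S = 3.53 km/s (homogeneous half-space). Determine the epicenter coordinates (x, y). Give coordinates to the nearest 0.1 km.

-31.0 km east, -118.5 km north

Distance from S−P lag: d = Δt · v_P v_S / (v_P − v_S) = Δt · (5.91·3.53)/(5.91−3.53) ≈ 8.7657·Δt.
So d_P = 77.40, d_Q = 294.00, d_R = 290.31 km.
Circle about each station: (x + 78.9)² + (y + 57.7)² = 77.40²; (x + 71.5)² + (y − 172.7)² = 294.00²; (x − 24.8)² + (y − 166.4)² = 290.31².
Subtracting pairs of circle equations eliminates x²+y² and gives linear equations (the radical axes):
14.8 x + 460.8 y = -55062.20
207.4 x + 448.2 y = -59539.64
Solving the 2×2 system: x ≈ -31.0, y ≈ -118.5 km.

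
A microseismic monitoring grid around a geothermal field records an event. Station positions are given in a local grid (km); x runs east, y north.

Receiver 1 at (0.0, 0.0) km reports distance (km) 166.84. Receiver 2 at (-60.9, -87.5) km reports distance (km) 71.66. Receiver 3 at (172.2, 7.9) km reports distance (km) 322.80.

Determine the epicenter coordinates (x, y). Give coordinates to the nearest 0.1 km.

Circle about each station: x² + y² = 166.84²; (x + 60.9)² + (y + 87.5)² = 71.66²; (x − 172.2)² + (y − 7.9)² = 322.80².
Subtracting the Receiver 1 equation from the Receiver 2 and Receiver 3 equations removes the quadratic terms:
-121.8 x − 175.0 y = 34065.49
344.4 x + 15.8 y = -46649.00
Solving the 2×2 system: x ≈ -130.7, y ≈ -103.7 km.

-130.7 km east, -103.7 km north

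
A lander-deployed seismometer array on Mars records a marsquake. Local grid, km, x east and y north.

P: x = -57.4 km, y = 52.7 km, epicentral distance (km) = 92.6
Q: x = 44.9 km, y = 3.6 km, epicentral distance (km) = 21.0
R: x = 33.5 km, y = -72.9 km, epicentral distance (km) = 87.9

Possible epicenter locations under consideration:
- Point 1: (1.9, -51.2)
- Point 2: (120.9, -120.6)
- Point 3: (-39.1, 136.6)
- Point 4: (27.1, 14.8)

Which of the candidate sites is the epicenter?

Point 4

For each candidate, compare |candidate − station| to the reported distance:
Point 1: residuals P 27.0, Q 48.7, R 49.6 → max 49.6 km
Point 2: residuals P 156.0, Q 124.6, R 11.7 → max 156.0 km
Point 3: residuals P 6.7, Q 136.3, R 133.8 → max 136.3 km
Point 4: residuals P 0.0, Q 0.0, R 0.0 → max 0.0 km
Only Point 4 has all residuals ≈ 0.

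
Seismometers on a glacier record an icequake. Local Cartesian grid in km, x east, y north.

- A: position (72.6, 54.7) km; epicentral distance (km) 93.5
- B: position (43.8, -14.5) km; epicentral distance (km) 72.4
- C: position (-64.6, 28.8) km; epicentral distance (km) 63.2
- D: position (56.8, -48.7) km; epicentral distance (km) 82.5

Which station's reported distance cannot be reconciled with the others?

Solve using three stations at a time. Using A, C, D (subtract circle equations pairwise → linear system) gives (x, y) ≈ (-6.3, 4.5).
Distances from that point to each station vs reported:
  A: calculated 93.5 vs reported 93.5 → residual 0.0 km
  B: calculated 53.5 vs reported 72.4 → residual 18.9 km
  C: calculated 63.2 vs reported 63.2 → residual 0.0 km
  D: calculated 82.5 vs reported 82.5 → residual 0.0 km
A, C, D are mutually consistent (residuals ≈ 0); B is off by 18.9 km.

B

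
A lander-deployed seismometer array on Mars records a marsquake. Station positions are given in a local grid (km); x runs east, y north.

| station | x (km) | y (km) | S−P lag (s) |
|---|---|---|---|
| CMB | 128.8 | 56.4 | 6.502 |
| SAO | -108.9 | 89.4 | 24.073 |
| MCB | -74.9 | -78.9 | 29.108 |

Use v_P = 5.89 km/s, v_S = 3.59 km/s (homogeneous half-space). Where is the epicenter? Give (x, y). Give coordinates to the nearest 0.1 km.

Distance from S−P lag: d = Δt · v_P v_S / (v_P − v_S) = Δt · (5.89·3.59)/(5.89−3.59) ≈ 9.1935·Δt.
So d_CMB = 59.78, d_SAO = 221.32, d_MCB = 267.61 km.
Circle about each station: (x − 128.8)² + (y − 56.4)² = 59.78²; (x + 108.9)² + (y − 89.4)² = 221.32²; (x + 74.9)² + (y + 78.9)² = 267.61².
Subtracting the CMB equation from the SAO and MCB equations removes the quadratic terms:
-475.4 x + 66.0 y = -45327.72
-407.4 x − 270.6 y = -75976.64
Solving the 2×2 system: x ≈ 111.1, y ≈ 113.5 km.

x ≈ 111.1 km, y ≈ 113.5 km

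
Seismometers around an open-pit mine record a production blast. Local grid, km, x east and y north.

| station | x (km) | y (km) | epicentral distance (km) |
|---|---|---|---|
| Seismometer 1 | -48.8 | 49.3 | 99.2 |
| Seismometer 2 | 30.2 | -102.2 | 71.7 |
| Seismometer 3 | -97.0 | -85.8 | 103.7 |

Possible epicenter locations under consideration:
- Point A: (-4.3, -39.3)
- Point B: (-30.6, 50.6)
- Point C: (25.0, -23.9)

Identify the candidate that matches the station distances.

Point A

For each candidate, compare |candidate − station| to the reported distance:
Point A: residuals Seismometer 1 0.1, Seismometer 2 0.0, Seismometer 3 0.0 → max 0.1 km
Point B: residuals Seismometer 1 81.0, Seismometer 2 92.8, Seismometer 3 48.0 → max 92.8 km
Point C: residuals Seismometer 1 4.7, Seismometer 2 6.8, Seismometer 3 33.1 → max 33.1 km
Only Point A has all residuals ≈ 0.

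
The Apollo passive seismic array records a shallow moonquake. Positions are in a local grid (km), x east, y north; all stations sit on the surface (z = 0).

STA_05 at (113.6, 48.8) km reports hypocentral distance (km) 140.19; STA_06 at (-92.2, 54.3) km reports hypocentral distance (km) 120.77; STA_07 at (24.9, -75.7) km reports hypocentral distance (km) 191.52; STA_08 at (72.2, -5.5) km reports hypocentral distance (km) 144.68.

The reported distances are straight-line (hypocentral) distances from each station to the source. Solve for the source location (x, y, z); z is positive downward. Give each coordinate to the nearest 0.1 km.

(-0.2, 104.4, 60.1)

Each station gives a sphere (x−x_i)² + (y−y_i)² + z² = d_i² (stations at z=0).
Subtracting the STA_05 sphere from STA_06 and STA_07: z² cancels, leaving linear equations in x and y:
-411.6 x + 11.0 y = 1230.77
-177.4 x − 249.0 y = -25962.57
Solving: x ≈ -0.200, y ≈ 104.410 km (keep extra digits for the depth step; rounded: -0.2, 104.4).
Then from the STA_05 sphere: z² = 140.19² − (x − 113.6)² − (y − 48.8)² with x = -0.200, y = 104.410, so z ≈ 60.086 ≈ 60.1 km.
Check against STA_08 (with the unrounded solution): distance 144.68 ≈ 144.68 km. ✓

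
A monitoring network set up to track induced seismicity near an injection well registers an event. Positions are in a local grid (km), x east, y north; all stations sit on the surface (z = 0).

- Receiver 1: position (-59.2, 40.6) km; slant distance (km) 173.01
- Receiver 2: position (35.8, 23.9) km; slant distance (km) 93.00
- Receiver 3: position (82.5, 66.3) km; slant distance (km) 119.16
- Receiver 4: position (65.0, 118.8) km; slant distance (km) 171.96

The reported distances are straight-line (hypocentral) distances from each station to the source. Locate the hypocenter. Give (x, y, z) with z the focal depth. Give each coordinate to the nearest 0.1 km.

(85.9, -49.8, 26.6)

Each station gives a sphere (x−x_i)² + (y−y_i)² + z² = d_i² (stations at z=0).
Subtracting the Receiver 1 sphere from Receiver 2 and Receiver 3: z² cancels, leaving linear equations in x and y:
190.0 x − 33.4 y = 17983.31
283.4 x + 51.4 y = 21782.29
Solving: x ≈ 85.894, y ≈ -49.805 km (keep extra digits for the depth step; rounded: 85.9, -49.8).
Then from the Receiver 1 sphere: z² = 173.01² − (x + 59.2)² − (y − 40.6)² with x = 85.894, y = -49.805, so z ≈ 26.592 ≈ 26.6 km.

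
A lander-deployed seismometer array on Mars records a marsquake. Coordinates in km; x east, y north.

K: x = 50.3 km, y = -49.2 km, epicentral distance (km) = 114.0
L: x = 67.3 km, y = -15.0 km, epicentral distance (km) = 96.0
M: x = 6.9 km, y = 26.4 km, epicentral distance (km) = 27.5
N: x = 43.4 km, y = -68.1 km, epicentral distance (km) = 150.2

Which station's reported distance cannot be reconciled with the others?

N

Solve using three stations at a time. Using K, L, M (subtract circle equations pairwise → linear system) gives (x, y) ≈ (-0.7, 52.7).
Distances from that point to each station vs reported:
  K: calculated 114.0 vs reported 114.0 → residual 0.0 km
  L: calculated 96.0 vs reported 96.0 → residual 0.0 km
  M: calculated 27.4 vs reported 27.5 → residual 0.1 km
  N: calculated 128.6 vs reported 150.2 → residual 21.6 km
K, L, M are mutually consistent (residuals ≈ 0); N is off by 21.6 km.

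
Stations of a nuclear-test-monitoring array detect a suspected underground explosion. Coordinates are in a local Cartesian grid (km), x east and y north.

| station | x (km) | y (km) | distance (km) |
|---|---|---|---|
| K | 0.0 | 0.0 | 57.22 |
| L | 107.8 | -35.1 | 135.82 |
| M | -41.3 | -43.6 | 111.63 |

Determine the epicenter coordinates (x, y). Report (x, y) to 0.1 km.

7.7 km east, 56.7 km north

Circle about each station: x² + y² = 57.22²; (x − 107.8)² + (y + 35.1)² = 135.82²; (x + 41.3)² + (y + 43.6)² = 111.63².
Subtracting pairs of circle equations eliminates x²+y² and gives linear equations (the radical axes):
215.6 x − 70.2 y = -2320.09
-82.6 x − 87.2 y = -5580.48
Solving the 2×2 system: x ≈ 7.7, y ≈ 56.7 km.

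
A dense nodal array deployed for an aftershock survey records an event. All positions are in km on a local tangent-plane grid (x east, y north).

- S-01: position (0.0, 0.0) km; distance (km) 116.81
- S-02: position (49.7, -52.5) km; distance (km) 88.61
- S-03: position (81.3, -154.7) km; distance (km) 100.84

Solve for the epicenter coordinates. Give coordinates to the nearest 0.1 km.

-11.9 km east, -116.2 km north

Circle about each station: x² + y² = 116.81²; (x − 49.7)² + (y + 52.5)² = 88.61²; (x − 81.3)² + (y + 154.7)² = 100.84².
Subtracting pairs of circle equations eliminates x²+y² and gives linear equations (the radical axes):
99.4 x − 105.0 y = 11019.18
162.6 x − 309.4 y = 34017.65
Solving the 2×2 system: x ≈ -11.9, y ≈ -116.2 km.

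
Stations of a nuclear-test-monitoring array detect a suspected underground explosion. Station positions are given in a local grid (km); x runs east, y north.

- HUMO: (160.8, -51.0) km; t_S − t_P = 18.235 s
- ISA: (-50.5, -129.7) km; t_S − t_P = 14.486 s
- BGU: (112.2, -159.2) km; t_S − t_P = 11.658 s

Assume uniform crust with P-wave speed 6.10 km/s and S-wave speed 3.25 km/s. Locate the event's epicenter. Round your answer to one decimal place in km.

Distance from S−P lag: d = Δt · v_P v_S / (v_P − v_S) = Δt · (6.10·3.25)/(6.10−3.25) ≈ 6.9561·Δt.
So d_HUMO = 126.85, d_ISA = 100.77, d_BGU = 81.09 km.
Circle about each station: (x − 160.8)² + (y + 51.0)² = 126.85²; (x + 50.5)² + (y + 129.7)² = 100.77²; (x − 112.2)² + (y + 159.2)² = 81.09².
Subtracting pairs of circle equations eliminates x²+y² and gives linear equations (the radical axes):
-422.6 x − 157.4 y = -3148.97
-97.2 x − 216.4 y = 18991.17
Solving the 2×2 system: x ≈ 48.2, y ≈ -109.4 km.
Check against HUMO (with the unrounded x, y): √((x − 160.8)²+(y + 51.0)²) = 126.85 ≈ 126.85 km. ✓

x ≈ 48.2 km, y ≈ -109.4 km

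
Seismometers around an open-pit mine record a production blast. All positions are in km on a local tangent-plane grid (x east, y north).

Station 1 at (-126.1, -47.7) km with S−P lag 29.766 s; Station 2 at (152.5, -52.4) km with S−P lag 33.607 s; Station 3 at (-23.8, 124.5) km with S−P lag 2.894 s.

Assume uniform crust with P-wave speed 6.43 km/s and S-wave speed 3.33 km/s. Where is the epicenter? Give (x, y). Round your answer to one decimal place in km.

Distance from S−P lag: d = Δt · v_P v_S / (v_P − v_S) = Δt · (6.43·3.33)/(6.43−3.33) ≈ 6.9071·Δt.
So d_Station 1 = 205.60, d_Station 2 = 232.13, d_Station 3 = 19.99 km.
Circle about each station: (x + 126.1)² + (y + 47.7)² = 205.60²; (x − 152.5)² + (y + 52.4)² = 232.13²; (x + 23.8)² + (y − 124.5)² = 19.99².
Subtracting pairs of circle equations eliminates x²+y² and gives linear equations (the radical axes):
557.2 x − 9.4 y = -3787.47
204.6 x + 344.4 y = 39761.95
Solving the 2×2 system: x ≈ -4.8, y ≈ 118.3 km.

x ≈ -4.8 km, y ≈ 118.3 km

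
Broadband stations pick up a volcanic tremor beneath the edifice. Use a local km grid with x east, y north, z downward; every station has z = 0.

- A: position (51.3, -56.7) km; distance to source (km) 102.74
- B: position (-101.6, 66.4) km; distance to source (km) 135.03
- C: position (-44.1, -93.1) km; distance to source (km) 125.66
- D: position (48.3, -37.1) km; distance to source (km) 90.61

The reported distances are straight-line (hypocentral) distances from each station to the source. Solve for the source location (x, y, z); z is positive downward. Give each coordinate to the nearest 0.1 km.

x ≈ 0.4 km, y ≈ 5.4 km, depth ≈ 64.1 km

Each station gives a sphere (x−x_i)² + (y−y_i)² + z² = d_i² (stations at z=0).
Subtracting the A sphere from B and C: z² cancels, leaving linear equations in x and y:
-305.8 x + 246.2 y = 1207.35
-190.8 x − 72.8 y = -469.09
Solving: x ≈ 0.399, y ≈ 5.399 km (keep extra digits for the depth step; rounded: 0.4, 5.4).
Then from the A sphere: z² = 102.74² − (x − 51.3)² − (y + 56.7)² with x = 0.399, y = 5.399, so z ≈ 64.096 ≈ 64.1 km.
Check against D (with the unrounded solution): distance 90.60 ≈ 90.61 km. ✓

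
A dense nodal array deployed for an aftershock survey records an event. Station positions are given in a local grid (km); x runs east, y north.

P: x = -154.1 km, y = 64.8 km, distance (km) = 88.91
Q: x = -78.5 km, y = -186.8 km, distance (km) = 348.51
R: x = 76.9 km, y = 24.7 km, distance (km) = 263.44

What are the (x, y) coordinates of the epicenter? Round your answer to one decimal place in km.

-152.8 km east, 153.7 km north

Circle about each station: (x + 154.1)² + (y − 64.8)² = 88.91²; (x + 78.5)² + (y + 186.8)² = 348.51²; (x − 76.9)² + (y − 24.7)² = 263.44².
Subtracting the P equation from the Q and R equations removes the quadratic terms:
151.2 x − 503.2 y = -100443.59
462.0 x − 80.2 y = -82917.80
Solving the 2×2 system: x ≈ -152.8, y ≈ 153.7 km.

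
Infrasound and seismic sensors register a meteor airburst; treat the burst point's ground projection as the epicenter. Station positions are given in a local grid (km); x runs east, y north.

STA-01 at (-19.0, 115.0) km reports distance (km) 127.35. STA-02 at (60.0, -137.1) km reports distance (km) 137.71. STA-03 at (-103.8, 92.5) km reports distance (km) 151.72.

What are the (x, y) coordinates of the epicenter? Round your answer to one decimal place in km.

Circle about each station: (x + 19.0)² + (y − 115.0)² = 127.35²; (x − 60.0)² + (y + 137.1)² = 137.71²; (x + 103.8)² + (y − 92.5)² = 151.72².
Subtracting pairs of circle equations eliminates x²+y² and gives linear equations (the radical axes):
158.0 x − 504.2 y = 6064.39
-169.6 x − 45.0 y = -1056.25
Solving the 2×2 system: x ≈ 8.7, y ≈ -9.3 km.

8.7 km east, -9.3 km north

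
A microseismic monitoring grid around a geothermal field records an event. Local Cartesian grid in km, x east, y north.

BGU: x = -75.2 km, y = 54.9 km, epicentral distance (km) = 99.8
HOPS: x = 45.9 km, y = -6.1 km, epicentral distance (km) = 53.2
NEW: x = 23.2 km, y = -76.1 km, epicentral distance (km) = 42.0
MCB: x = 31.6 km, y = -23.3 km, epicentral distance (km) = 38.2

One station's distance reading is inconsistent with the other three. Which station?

Solve using three stations at a time. Using BGU, HOPS, MCB (subtract circle equations pairwise → linear system) gives (x, y) ≈ (-6.2, -17.2).
Distances from that point to each station vs reported:
  BGU: calculated 99.8 vs reported 99.8 → residual 0.0 km
  HOPS: calculated 53.2 vs reported 53.2 → residual 0.0 km
  NEW: calculated 65.8 vs reported 42.0 → residual 23.8 km
  MCB: calculated 38.3 vs reported 38.2 → residual 0.1 km
BGU, HOPS, MCB are mutually consistent (residuals ≈ 0); NEW is off by 23.8 km.

NEW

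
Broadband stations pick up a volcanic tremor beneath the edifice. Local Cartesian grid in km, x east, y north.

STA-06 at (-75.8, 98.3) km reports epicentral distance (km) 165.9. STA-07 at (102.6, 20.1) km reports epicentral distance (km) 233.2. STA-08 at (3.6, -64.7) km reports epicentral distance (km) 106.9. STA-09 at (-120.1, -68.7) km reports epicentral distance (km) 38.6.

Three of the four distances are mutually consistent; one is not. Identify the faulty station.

STA-06

Solve using three stations at a time. Using STA-07, STA-08, STA-09 (subtract circle equations pairwise → linear system) gives (x, y) ≈ (-97.3, -99.9).
Distances from that point to each station vs reported:
  STA-06: calculated 199.4 vs reported 165.9 → residual 33.5 km
  STA-07: calculated 233.2 vs reported 233.2 → residual 0.0 km
  STA-08: calculated 106.9 vs reported 106.9 → residual 0.0 km
  STA-09: calculated 38.6 vs reported 38.6 → residual 0.0 km
STA-07, STA-08, STA-09 are mutually consistent (residuals ≈ 0); STA-06 is off by 33.5 km.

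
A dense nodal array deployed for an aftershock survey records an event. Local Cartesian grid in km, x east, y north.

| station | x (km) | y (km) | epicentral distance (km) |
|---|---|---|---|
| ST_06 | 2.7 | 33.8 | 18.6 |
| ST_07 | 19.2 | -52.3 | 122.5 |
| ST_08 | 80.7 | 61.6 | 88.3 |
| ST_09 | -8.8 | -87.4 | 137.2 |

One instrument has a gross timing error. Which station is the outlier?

Solve using three stations at a time. Using ST_06, ST_08, ST_09 (subtract circle equations pairwise → linear system) gives (x, y) ≈ (-6.8, 49.8).
Distances from that point to each station vs reported:
  ST_06: calculated 18.6 vs reported 18.6 → residual 0.0 km
  ST_07: calculated 105.3 vs reported 122.5 → residual 17.2 km
  ST_08: calculated 88.3 vs reported 88.3 → residual 0.0 km
  ST_09: calculated 137.2 vs reported 137.2 → residual 0.0 km
ST_06, ST_08, ST_09 are mutually consistent (residuals ≈ 0); ST_07 is off by 17.2 km.

ST_07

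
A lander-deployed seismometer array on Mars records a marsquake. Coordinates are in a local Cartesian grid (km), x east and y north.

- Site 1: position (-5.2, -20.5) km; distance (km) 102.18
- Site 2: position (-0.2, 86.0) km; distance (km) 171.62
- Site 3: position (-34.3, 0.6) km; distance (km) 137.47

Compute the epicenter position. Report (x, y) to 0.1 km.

Circle about each station: (x + 5.2)² + (y + 20.5)² = 102.18²; (x + 0.2)² + (y − 86.0)² = 171.62²; (x + 34.3)² + (y − 0.6)² = 137.47².
Subtracting pairs of circle equations eliminates x²+y² and gives linear equations (the radical axes):
10.0 x + 213.0 y = -12063.92
-58.2 x + 42.2 y = -7727.69
Solving the 2×2 system: x ≈ 88.7, y ≈ -60.8 km.
Check against Site 1 (with the unrounded x, y): √((x + 5.2)²+(y + 20.5)²) = 102.18 ≈ 102.18 km. ✓

(88.7, -60.8)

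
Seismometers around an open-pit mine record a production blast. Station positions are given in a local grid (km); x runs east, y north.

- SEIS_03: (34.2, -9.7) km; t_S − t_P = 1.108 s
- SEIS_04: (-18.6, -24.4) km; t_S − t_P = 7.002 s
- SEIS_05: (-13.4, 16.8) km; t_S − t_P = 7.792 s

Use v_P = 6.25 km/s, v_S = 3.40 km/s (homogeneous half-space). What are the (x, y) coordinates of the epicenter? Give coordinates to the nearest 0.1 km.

33.2 km east, -17.9 km north

Distance from S−P lag: d = Δt · v_P v_S / (v_P − v_S) = Δt · (6.25·3.40)/(6.25−3.40) ≈ 7.4561·Δt.
So d_SEIS_03 = 8.26, d_SEIS_04 = 52.21, d_SEIS_05 = 58.10 km.
Circle about each station: (x − 34.2)² + (y + 9.7)² = 8.26²; (x + 18.6)² + (y + 24.4)² = 52.21²; (x + 13.4)² + (y − 16.8)² = 58.10².
Subtracting pairs of circle equations eliminates x²+y² and gives linear equations (the radical axes):
-105.6 x − 29.4 y = -2980.07
-95.2 x + 53.0 y = -4109.31
Solving the 2×2 system: x ≈ 33.2, y ≈ -17.9 km.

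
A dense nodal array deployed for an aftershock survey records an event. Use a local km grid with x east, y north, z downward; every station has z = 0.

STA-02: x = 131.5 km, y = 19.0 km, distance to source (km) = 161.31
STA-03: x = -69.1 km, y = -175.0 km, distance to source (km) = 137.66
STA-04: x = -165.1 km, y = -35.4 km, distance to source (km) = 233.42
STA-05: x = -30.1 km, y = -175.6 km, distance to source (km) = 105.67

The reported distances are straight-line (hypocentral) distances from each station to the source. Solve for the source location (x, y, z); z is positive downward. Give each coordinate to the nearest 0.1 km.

(51.1, -116.8, 33.4)

Each station gives a sphere (x−x_i)² + (y−y_i)² + z² = d_i² (stations at z=0).
Subtracting the STA-02 sphere from STA-03 and STA-04: z² cancels, leaving linear equations in x and y:
-401.2 x − 388.0 y = 24817.20
-593.2 x − 108.8 y = -17606.06
Solving: x ≈ 51.103, y ≈ -116.803 km (keep extra digits for the depth step; rounded: 51.1, -116.8).
Then from the STA-02 sphere: z² = 161.31² − (x − 131.5)² − (y − 19.0)² with x = 51.103, y = -116.803, so z ≈ 33.388 ≈ 33.4 km.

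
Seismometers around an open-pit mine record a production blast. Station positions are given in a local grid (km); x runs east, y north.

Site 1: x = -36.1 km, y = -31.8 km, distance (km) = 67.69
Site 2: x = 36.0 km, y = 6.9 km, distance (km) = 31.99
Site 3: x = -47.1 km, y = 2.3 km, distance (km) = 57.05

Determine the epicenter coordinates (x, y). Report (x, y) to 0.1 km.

(7.0, 20.4)

Circle about each station: (x + 36.1)² + (y + 31.8)² = 67.69²; (x − 36.0)² + (y − 6.9)² = 31.99²; (x + 47.1)² + (y − 2.3)² = 57.05².
Subtracting the Site 1 equation from the Site 2 and Site 3 equations removes the quadratic terms:
144.2 x + 77.4 y = 2587.74
-22.0 x + 68.2 y = 1236.48
Solving the 2×2 system: x ≈ 7.0, y ≈ 20.4 km.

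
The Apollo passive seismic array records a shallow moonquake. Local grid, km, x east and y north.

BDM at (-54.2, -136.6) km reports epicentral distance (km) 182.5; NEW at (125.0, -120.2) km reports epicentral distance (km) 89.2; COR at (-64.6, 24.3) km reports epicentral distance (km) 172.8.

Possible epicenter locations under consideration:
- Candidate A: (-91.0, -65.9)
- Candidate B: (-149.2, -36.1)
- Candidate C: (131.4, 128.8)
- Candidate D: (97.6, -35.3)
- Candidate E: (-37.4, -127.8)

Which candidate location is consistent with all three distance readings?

Candidate D

For each candidate, compare |candidate − station| to the reported distance:
Candidate A: residuals BDM 102.8, NEW 133.5, COR 78.8 → max 133.5 km
Candidate B: residuals BDM 44.2, NEW 197.6, COR 68.9 → max 197.6 km
Candidate C: residuals BDM 141.4, NEW 159.9, COR 49.3 → max 159.9 km
Candidate D: residuals BDM 0.0, NEW 0.0, COR 0.0 → max 0.0 km
Candidate E: residuals BDM 163.5, NEW 73.4, COR 18.3 → max 163.5 km
Only Candidate D has all residuals ≈ 0.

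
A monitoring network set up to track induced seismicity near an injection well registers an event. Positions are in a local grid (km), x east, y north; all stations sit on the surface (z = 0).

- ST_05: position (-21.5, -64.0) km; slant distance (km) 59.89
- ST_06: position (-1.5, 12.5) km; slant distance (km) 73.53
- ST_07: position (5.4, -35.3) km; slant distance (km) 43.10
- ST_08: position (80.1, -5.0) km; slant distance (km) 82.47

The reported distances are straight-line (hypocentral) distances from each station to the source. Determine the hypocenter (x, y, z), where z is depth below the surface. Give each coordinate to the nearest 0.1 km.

Each station gives a sphere (x−x_i)² + (y−y_i)² + z² = d_i² (stations at z=0).
Subtracting the ST_05 sphere from ST_06 and ST_07: z² cancels, leaving linear equations in x and y:
40.0 x + 153.0 y = -6219.60
53.8 x + 57.4 y = -1553.80
Solving: x ≈ 20.095, y ≈ -45.905 km (keep extra digits for the depth step; rounded: 20.1, -45.9).
Then from the ST_05 sphere: z² = 59.89² − (x + 21.5)² − (y + 64.0)² with x = 20.095, y = -45.905, so z ≈ 39.105 ≈ 39.1 km.
Check against ST_08 (with the unrounded solution): distance 82.48 ≈ 82.47 km. ✓

x ≈ 20.1 km, y ≈ -45.9 km, depth ≈ 39.1 km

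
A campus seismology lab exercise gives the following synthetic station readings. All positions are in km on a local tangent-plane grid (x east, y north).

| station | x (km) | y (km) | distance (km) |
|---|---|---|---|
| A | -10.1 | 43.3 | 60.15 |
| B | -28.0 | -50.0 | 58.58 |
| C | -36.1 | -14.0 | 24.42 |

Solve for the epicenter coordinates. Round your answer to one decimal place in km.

(-54.2, 2.4)

Circle about each station: (x + 10.1)² + (y − 43.3)² = 60.15²; (x + 28.0)² + (y + 50.0)² = 58.58²; (x + 36.1)² + (y + 14.0)² = 24.42².
Subtracting the A equation from the B and C equations removes the quadratic terms:
-35.8 x − 186.6 y = 1493.51
-52.0 x − 114.6 y = 2544.00
Solving the 2×2 system: x ≈ -54.2, y ≈ 2.4 km.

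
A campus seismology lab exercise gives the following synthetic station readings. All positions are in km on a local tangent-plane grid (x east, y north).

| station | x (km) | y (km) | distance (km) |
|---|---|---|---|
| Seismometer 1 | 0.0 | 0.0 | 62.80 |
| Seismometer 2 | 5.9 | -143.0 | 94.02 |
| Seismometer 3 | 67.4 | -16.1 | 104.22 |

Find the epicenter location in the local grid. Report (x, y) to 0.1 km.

(-29.0, -55.7)

Circle about each station: x² + y² = 62.80²; (x − 5.9)² + (y + 143.0)² = 94.02²; (x − 67.4)² + (y + 16.1)² = 104.22².
Subtracting the Seismometer 1 equation from the Seismometer 2 and Seismometer 3 equations removes the quadratic terms:
11.8 x − 286.0 y = 15587.89
134.8 x − 32.2 y = -2116.00
Solving the 2×2 system: x ≈ -29.0, y ≈ -55.7 km.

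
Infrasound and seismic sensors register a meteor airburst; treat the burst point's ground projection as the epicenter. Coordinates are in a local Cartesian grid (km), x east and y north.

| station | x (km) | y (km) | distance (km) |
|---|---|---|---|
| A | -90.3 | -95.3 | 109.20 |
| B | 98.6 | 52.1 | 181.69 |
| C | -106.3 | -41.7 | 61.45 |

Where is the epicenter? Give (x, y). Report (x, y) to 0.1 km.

-78.9 km east, 13.3 km north

Circle about each station: (x + 90.3)² + (y + 95.3)² = 109.20²; (x − 98.6)² + (y − 52.1)² = 181.69²; (x + 106.3)² + (y + 41.7)² = 61.45².
Subtracting pairs of circle equations eliminates x²+y² and gives linear equations (the radical axes):
377.8 x + 294.8 y = -25886.43
-32.0 x + 107.2 y = 3950.94
Solving the 2×2 system: x ≈ -78.9, y ≈ 13.3 km.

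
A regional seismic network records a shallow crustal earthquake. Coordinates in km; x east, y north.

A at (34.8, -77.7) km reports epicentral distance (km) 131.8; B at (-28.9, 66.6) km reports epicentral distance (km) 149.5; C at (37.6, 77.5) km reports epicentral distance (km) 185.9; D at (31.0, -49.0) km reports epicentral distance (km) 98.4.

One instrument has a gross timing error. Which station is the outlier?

Solve using three stations at a time. Using B, C, D (subtract circle equations pairwise → linear system) gives (x, y) ≈ (-62.7, -79.0).
Distances from that point to each station vs reported:
  A: calculated 97.5 vs reported 131.8 → residual 34.3 km
  B: calculated 149.5 vs reported 149.5 → residual 0.0 km
  C: calculated 185.9 vs reported 185.9 → residual 0.0 km
  D: calculated 98.4 vs reported 98.4 → residual 0.0 km
B, C, D are mutually consistent (residuals ≈ 0); A is off by 34.3 km.

A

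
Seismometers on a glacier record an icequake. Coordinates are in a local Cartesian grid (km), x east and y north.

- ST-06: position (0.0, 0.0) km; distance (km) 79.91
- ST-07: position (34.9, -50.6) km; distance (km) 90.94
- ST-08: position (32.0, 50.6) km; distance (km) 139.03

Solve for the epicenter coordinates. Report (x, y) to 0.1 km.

(-55.8, -57.2)

Circle about each station: x² + y² = 79.91²; (x − 34.9)² + (y + 50.6)² = 90.94²; (x − 32.0)² + (y − 50.6)² = 139.03².
Subtracting pairs of circle equations eliminates x²+y² and gives linear equations (the radical axes):
69.8 x − 101.2 y = 1893.89
64.0 x + 101.2 y = -9359.37
Solving the 2×2 system: x ≈ -55.8, y ≈ -57.2 km.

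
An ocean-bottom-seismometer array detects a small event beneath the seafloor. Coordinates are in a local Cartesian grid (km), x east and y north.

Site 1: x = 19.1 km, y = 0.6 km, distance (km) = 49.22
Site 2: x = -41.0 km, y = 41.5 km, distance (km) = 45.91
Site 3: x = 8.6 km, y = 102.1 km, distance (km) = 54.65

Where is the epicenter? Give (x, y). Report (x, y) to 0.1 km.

(4.5, 47.6)

Circle about each station: (x − 19.1)² + (y − 0.6)² = 49.22²; (x + 41.0)² + (y − 41.5)² = 45.91²; (x − 8.6)² + (y − 102.1)² = 54.65².
Subtracting the Site 1 equation from the Site 2 and Site 3 equations removes the quadratic terms:
-120.2 x + 81.8 y = 3352.96
-21.0 x + 203.0 y = 9569.19
Solving the 2×2 system: x ≈ 4.5, y ≈ 47.6 km.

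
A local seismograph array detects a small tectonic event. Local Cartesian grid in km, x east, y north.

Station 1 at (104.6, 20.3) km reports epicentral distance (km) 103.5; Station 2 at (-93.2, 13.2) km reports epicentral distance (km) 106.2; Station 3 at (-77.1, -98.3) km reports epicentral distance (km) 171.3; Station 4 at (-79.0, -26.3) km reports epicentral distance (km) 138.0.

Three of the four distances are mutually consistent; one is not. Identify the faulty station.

Station 4

Solve using three stations at a time. Using Station 1, Station 2, Station 3 (subtract circle equations pairwise → linear system) gives (x, y) ≈ (5.9, 51.6).
Distances from that point to each station vs reported:
  Station 1: calculated 103.6 vs reported 103.5 → residual 0.1 km
  Station 2: calculated 106.3 vs reported 106.2 → residual 0.1 km
  Station 3: calculated 171.3 vs reported 171.3 → residual 0.0 km
  Station 4: calculated 115.2 vs reported 138.0 → residual 22.8 km
Station 1, Station 2, Station 3 are mutually consistent (residuals ≈ 0); Station 4 is off by 22.8 km.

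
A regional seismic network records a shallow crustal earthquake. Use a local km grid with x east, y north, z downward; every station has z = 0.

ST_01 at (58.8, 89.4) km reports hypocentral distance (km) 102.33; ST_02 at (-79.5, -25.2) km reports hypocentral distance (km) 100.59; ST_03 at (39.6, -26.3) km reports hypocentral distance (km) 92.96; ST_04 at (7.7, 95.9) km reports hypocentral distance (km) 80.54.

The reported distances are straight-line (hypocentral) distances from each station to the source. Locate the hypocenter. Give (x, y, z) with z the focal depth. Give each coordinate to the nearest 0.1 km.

x ≈ -13.2 km, y ≈ 34.0 km, depth ≈ 47.1 km

Each station gives a sphere (x−x_i)² + (y−y_i)² + z² = d_i² (stations at z=0).
Subtracting the ST_01 sphere from ST_02 and ST_03: z² cancels, leaving linear equations in x and y:
-276.6 x − 229.2 y = -4141.43
-38.4 x − 231.4 y = -7360.08
Solving: x ≈ -13.198, y ≈ 33.997 km (keep extra digits for the depth step; rounded: -13.2, 34.0).
Then from the ST_01 sphere: z² = 102.33² − (x − 58.8)² − (y − 89.4)² with x = -13.198, y = 33.997, so z ≈ 47.098 ≈ 47.1 km.
Check against ST_04 (with the unrounded solution): distance 80.54 ≈ 80.54 km. ✓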